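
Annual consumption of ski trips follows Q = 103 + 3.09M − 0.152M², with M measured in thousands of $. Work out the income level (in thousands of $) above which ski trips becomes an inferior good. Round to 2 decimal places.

10.16

dQ/dM = 3.09 − 0.304M.
The good is inferior where dQ/dM < 0. Setting dQ/dM = 0 gives M = 3.09 / 0.304 = 10.16.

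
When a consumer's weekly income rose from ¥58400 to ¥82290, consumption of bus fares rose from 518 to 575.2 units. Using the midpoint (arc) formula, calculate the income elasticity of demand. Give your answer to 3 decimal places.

0.308

ΔQ = 575.2 − 518 = 57.2; midpoint Q̄ = (518 + 575.2)/2 = 546.6.
ΔI = 82290 − 58400 = 23890; midpoint Ī = (58400 + 82290)/2 = 70345.
η = (ΔQ/Q̄) ÷ (ΔI/Ī) = (57.2/546.6) ÷ (23890/70345) = 0.308.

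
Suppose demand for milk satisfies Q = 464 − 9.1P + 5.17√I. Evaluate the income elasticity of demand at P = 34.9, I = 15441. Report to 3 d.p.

At P = 34.9, I = 15441: Q = 788.844.
Holding P constant, ∂Q/∂I = 5.17/(2√I) = 0.0208028.
η_I = (∂Q/∂I)·(I/Q) = 0.0208028 × (15441/788.844) = 0.407.

0.407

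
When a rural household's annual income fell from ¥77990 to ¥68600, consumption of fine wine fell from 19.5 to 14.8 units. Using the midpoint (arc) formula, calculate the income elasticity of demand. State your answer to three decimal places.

2.139

ΔQ = 14.8 − 19.5 = -4.7; midpoint Q̄ = (19.5 + 14.8)/2 = 17.15.
ΔI = 68600 − 77990 = -9390; midpoint Ī = (77990 + 68600)/2 = 73295.
η = (ΔQ/Q̄) ÷ (ΔI/Ī) = (-4.7/17.15) ÷ (-9390/73295) = 2.139.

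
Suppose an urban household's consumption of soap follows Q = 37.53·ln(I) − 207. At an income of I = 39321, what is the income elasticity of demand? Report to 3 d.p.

At I = 39321: Q = 190.049.
dQ/dI = 37.53/I = 0.000954452 at this income.
η = (dQ/dI)·(I/Q) = 0.000954452 × (39321/190.049) = 0.197.

0.197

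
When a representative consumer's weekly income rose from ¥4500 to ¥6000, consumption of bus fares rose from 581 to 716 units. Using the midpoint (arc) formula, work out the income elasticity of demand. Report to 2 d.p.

0.73

ΔQ = 716 − 581 = 135; midpoint Q̄ = (581 + 716)/2 = 648.5.
ΔI = 6000 − 4500 = 1500; midpoint Ī = (4500 + 6000)/2 = 5250.
η = (ΔQ/Q̄) ÷ (ΔI/Ī) = (135/648.5) ÷ (1500/5250) = 0.73.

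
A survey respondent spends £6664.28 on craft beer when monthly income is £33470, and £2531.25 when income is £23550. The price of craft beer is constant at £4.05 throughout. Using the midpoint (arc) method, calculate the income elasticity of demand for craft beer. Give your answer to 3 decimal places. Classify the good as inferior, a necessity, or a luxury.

2.583 (luxury)

With a constant price, Q₁ = 6664.28/4.05 = 1645.501 and Q₂ = 2531.25/4.05 = 625.000 (equivalently, work directly with expenditure since P cancels).
Midpoint %ΔQ = (2531.25 − 6664.28)/4597.76 = -0.89892; midpoint %ΔI = (23550 − 33470)/28510 = -0.34795.
η = -0.89892 / -0.34795 = 2.583.
η > 1 ⇒ luxury.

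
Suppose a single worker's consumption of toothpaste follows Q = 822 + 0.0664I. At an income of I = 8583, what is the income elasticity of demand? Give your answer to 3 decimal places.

At I = 8583: Q = 1391.911.
dQ/dI = 0.0664.
η = (dQ/dI)·(I/Q) = 0.0664 × (8583/1391.911) = 0.409.

0.409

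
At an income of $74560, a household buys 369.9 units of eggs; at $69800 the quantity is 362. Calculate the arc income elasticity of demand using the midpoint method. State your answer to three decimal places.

0.327

ΔQ = 362 − 369.9 = -7.9; midpoint Q̄ = (369.9 + 362)/2 = 365.95.
ΔI = 69800 − 74560 = -4760; midpoint Ī = (74560 + 69800)/2 = 72180.
η = (ΔQ/Q̄) ÷ (ΔI/Ī) = (-7.9/365.95) ÷ (-4760/72180) = 0.327.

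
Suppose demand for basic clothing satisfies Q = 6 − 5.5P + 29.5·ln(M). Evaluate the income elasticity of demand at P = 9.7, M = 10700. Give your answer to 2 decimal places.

At P = 9.7, M = 10700: Q = 226.351.
Holding P constant, ∂Q/∂M = 29.5/M = 0.00275701.
η_M = (∂Q/∂M)·(M/Q) = 0.00275701 × (10700/226.351) = 0.13.

0.13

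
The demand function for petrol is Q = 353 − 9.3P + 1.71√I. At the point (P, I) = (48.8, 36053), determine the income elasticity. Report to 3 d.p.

0.725

At P = 48.8, I = 36053: Q = 223.848.
Holding P constant, ∂Q/∂I = 1.71/(2√I) = 0.00450293.
η_I = (∂Q/∂I)·(I/Q) = 0.00450293 × (36053/223.848) = 0.725.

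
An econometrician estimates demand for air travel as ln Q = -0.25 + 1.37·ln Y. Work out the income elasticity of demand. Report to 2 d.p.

In a log-linear demand, the coefficient on ln Y is the income elasticity.
So η = 1.37.

1.37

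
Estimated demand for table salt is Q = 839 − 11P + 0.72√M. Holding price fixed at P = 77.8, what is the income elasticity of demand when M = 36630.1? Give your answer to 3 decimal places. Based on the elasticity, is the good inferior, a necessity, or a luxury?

At P = 77.8, M = 36630.1: Q = 121.001.
Holding P constant, ∂Q/∂M = 0.72/(2√M) = 0.00188098.
η_M = (∂Q/∂M)·(M/Q) = 0.00188098 × (36630.1/121.001) = 0.569.
Since 0 < η < 1, this is a necessity.

0.569 (necessity)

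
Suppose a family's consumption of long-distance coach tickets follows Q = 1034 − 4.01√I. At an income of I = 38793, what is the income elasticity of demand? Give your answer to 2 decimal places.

At I = 38793: Q = 244.193.
dQ/dI = -4.01/(2√I) = -0.0101798 at this income.
η = (dQ/dI)·(I/Q) = -0.0101798 × (38793/244.193) = -1.62.

-1.62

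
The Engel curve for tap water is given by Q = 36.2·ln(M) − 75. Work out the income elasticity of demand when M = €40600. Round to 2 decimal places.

At M = 40600: Q = 309.137.
dQ/dM = 36.2/M = 0.000891626 at this income.
η = (dQ/dM)·(M/Q) = 0.000891626 × (40600/309.137) = 0.12.

0.12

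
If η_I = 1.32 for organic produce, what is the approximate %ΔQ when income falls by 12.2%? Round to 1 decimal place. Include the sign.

%ΔQ ≈ η × %ΔI = 1.32 × (-12.2%) = -16.1%.

-16.1%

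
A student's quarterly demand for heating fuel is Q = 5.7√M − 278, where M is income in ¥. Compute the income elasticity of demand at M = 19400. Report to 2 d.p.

At M = 19400: Q = 515.918.
dQ/dM = 5.7/(2√M) = 0.0204618 at this income.
η = (dQ/dM)·(M/Q) = 0.0204618 × (19400/515.918) = 0.77.

0.77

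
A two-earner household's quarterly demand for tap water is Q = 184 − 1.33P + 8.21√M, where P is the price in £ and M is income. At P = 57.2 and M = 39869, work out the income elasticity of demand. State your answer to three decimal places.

At P = 57.2, M = 39869: Q = 1747.233.
Holding P constant, ∂Q/∂M = 8.21/(2√M) = 0.0205587.
η_M = (∂Q/∂M)·(M/Q) = 0.0205587 × (39869/1747.233) = 0.469.

0.469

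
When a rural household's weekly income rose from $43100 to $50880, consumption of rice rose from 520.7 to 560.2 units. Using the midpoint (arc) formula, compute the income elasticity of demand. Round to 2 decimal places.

ΔQ = 560.2 − 520.7 = 39.5; midpoint Q̄ = (520.7 + 560.2)/2 = 540.45.
ΔI = 50880 − 43100 = 7780; midpoint Ī = (43100 + 50880)/2 = 46990.
η = (ΔQ/Q̄) ÷ (ΔI/Ī) = (39.5/540.45) ÷ (7780/46990) = 0.44.

0.44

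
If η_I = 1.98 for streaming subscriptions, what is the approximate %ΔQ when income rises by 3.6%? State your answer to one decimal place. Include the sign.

7.1%

%ΔQ ≈ η × %ΔI = 1.98 × 3.6% = 7.1%.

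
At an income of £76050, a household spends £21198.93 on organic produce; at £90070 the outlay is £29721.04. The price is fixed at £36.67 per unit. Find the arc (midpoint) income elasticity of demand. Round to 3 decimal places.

1.983

With a constant price, Q₁ = 21198.93/36.67 = 578.100 and Q₂ = 29721.04/36.67 = 810.500 (equivalently, work directly with expenditure since P cancels).
Midpoint %ΔQ = (29721.04 − 21198.93)/25459.99 = 0.33473; midpoint %ΔI = (90070 − 76050)/83060 = 0.16879.
η = 0.33473 / 0.16879 = 1.983.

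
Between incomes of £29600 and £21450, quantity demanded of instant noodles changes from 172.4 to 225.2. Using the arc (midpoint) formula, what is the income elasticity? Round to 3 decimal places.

ΔQ = 225.2 − 172.4 = 52.8; midpoint Q̄ = (172.4 + 225.2)/2 = 198.8.
ΔI = 21450 − 29600 = -8150; midpoint Ī = (29600 + 21450)/2 = 25525.
η = (ΔQ/Q̄) ÷ (ΔI/Ī) = (52.8/198.8) ÷ (-8150/25525) = -0.832.

-0.832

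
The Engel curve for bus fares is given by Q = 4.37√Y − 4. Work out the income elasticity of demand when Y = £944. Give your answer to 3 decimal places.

At Y = 944: Q = 130.266.
dQ/dY = 4.37/(2√Y) = 0.0711157 at this income.
η = (dQ/dY)·(Y/Q) = 0.0711157 × (944/130.266) = 0.515.

0.515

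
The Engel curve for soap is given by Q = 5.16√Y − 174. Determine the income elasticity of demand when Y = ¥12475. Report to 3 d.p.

At Y = 12475: Q = 402.328.
dQ/dY = 5.16/(2√Y) = 0.0230993 at this income.
η = (dQ/dY)·(Y/Q) = 0.0230993 × (12475/402.328) = 0.716.

0.716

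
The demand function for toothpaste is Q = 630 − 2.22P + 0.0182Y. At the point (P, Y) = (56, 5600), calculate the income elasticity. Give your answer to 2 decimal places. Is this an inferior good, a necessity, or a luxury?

0.17 (necessity)

At P = 56, Y = 5600: Q = 607.600.
Holding P constant, ∂Q/∂Y = 0.0182.
η_Y = (∂Q/∂Y)·(Y/Q) = 0.0182 × (5600/607.600) = 0.17.
Since 0 < η < 1, this is a necessity.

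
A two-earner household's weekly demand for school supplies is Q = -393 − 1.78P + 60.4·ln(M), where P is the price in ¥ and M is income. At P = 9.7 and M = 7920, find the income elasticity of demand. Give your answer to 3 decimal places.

0.458

At P = 9.7, M = 7920: Q = 131.954.
Holding P constant, ∂Q/∂M = 60.4/M = 0.00762626.
η_M = (∂Q/∂M)·(M/Q) = 0.00762626 × (7920/131.954) = 0.458.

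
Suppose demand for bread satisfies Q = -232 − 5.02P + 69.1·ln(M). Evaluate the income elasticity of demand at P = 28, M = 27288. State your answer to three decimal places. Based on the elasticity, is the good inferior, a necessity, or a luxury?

At P = 28, M = 27288: Q = 333.241.
Holding P constant, ∂Q/∂M = 69.1/M = 0.00253225.
η_M = (∂Q/∂M)·(M/Q) = 0.00253225 × (27288/333.241) = 0.207.
Since 0 < η < 1, this is a necessity.

0.207 (necessity)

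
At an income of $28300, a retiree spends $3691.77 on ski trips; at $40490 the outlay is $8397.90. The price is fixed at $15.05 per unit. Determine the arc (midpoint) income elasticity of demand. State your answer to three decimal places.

With a constant price, Q₁ = 3691.77/15.05 = 245.300 and Q₂ = 8397.90/15.05 = 558.000 (equivalently, work directly with expenditure since P cancels).
Midpoint %ΔQ = (8397.90 − 3691.77)/6044.84 = 0.77854; midpoint %ΔI = (40490 − 28300)/34395 = 0.35441.
η = 0.77854 / 0.35441 = 2.197.

2.197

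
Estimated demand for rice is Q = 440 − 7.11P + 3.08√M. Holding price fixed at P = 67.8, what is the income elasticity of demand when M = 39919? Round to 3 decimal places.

0.537

At P = 67.8, M = 39919: Q = 573.318.
Holding P constant, ∂Q/∂M = 3.08/(2√M) = 0.00770781.
η_M = (∂Q/∂M)·(M/Q) = 0.00770781 × (39919/573.318) = 0.537.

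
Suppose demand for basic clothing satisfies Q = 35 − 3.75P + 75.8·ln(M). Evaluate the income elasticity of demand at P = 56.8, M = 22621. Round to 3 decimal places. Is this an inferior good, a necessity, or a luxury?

0.130 (necessity)

At P = 56.8, M = 22621: Q = 582.019.
Holding P constant, ∂Q/∂M = 75.8/M = 0.00335087.
η_M = (∂Q/∂M)·(M/Q) = 0.00335087 × (22621/582.019) = 0.130.
Since 0 < η < 1, this is a necessity.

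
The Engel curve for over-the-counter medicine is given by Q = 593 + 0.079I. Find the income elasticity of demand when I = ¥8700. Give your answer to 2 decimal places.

0.54

At I = 8700: Q = 1280.300.
dQ/dI = 0.079.
η = (dQ/dI)·(I/Q) = 0.079 × (8700/1280.300) = 0.54.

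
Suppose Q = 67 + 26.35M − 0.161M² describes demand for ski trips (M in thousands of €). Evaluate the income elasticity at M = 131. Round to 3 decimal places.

At M = 131: Q = 755.9290.
dQ/dM = 26.35 − 0.322M = -15.83200.
η = (dQ/dM)·(M/Q) = -15.83200 × (131/755.9290) = -2.744.

-2.744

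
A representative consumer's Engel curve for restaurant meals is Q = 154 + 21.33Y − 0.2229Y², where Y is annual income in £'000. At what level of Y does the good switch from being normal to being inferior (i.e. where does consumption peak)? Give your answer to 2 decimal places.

47.85

dQ/dY = 21.33 − 0.4458Y.
The good is inferior where dQ/dY < 0. Setting dQ/dY = 0 gives Y = 21.33 / 0.4458 = 47.85.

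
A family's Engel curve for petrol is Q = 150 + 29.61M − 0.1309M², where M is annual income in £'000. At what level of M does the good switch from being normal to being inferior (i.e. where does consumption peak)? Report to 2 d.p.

113.10

dQ/dM = 29.61 − 0.2618M.
The good is inferior where dQ/dM < 0. Setting dQ/dM = 0 gives M = 29.61 / 0.2618 = 113.10.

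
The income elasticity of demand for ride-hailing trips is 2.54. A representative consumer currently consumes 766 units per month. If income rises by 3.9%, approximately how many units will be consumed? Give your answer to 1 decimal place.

%ΔQ ≈ η × %ΔI = 2.54 × 3.9% = 9.906%.
New Q ≈ 766 × (1 + 0.09906) = 841.9.

841.9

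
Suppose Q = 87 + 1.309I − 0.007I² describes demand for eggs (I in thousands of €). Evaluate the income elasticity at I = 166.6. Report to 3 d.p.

At I = 166.6: Q = 110.7905.
dQ/dI = 1.309 − 0.014I = -1.02340.
η = (dQ/dI)·(I/Q) = -1.02340 × (166.6/110.7905) = -1.539.

-1.539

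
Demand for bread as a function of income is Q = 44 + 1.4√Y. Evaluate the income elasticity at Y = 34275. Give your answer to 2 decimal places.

0.43

At Y = 34275: Q = 303.189.
dQ/dY = 1.4/(2√Y) = 0.00378102 at this income.
η = (dQ/dY)·(Y/Q) = 0.00378102 × (34275/303.189) = 0.43.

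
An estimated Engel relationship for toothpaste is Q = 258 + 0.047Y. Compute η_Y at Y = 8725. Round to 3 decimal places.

At Y = 8725: Q = 668.075.
dQ/dY = 0.047.
η = (dQ/dY)·(Y/Q) = 0.047 × (8725/668.075) = 0.614.

0.614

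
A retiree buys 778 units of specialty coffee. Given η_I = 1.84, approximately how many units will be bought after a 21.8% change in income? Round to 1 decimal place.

%ΔQ ≈ η × %ΔI = 1.84 × 21.8% = 40.112%.
New Q ≈ 778 × (1 + 0.40112) = 1090.1.

1090.1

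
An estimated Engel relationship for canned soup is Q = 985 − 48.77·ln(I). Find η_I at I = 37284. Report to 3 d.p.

-0.103

At I = 37284: Q = 471.631.
dQ/dI = -48.77/I = -0.00130807 at this income.
η = (dQ/dI)·(I/Q) = -0.00130807 × (37284/471.631) = -0.103.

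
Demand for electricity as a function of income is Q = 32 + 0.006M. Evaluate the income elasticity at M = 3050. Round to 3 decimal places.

0.364

At M = 3050: Q = 50.300.
dQ/dM = 0.006.
η = (dQ/dM)·(M/Q) = 0.006 × (3050/50.300) = 0.364.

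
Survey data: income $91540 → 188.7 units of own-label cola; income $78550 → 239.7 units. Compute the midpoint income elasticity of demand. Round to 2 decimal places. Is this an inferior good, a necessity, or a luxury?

ΔQ = 239.7 − 188.7 = 51; midpoint Q̄ = (188.7 + 239.7)/2 = 214.2.
ΔI = 78550 − 91540 = -12990; midpoint Ī = (91540 + 78550)/2 = 85045.
η = (ΔQ/Q̄) ÷ (ΔI/Ī) = (51/214.2) ÷ (-12990/85045) = -1.56.
η < 0 ⇒ inferior good.

-1.56 (inferior good)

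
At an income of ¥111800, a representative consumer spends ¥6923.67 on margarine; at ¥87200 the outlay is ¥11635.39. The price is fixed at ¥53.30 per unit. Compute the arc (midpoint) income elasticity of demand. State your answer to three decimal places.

With a constant price, Q₁ = 6923.67/53.30 = 129.900 and Q₂ = 11635.39/53.30 = 218.300 (equivalently, work directly with expenditure since P cancels).
Midpoint %ΔQ = (11635.39 − 6923.67)/9279.53 = 0.50775; midpoint %ΔI = (87200 − 111800)/99500 = -0.24724.
η = 0.50775 / -0.24724 = -2.054.

-2.054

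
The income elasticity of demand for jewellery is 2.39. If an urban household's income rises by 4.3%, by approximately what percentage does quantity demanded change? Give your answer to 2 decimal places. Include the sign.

%ΔQ ≈ η × %ΔI = 2.39 × 4.3% = 10.28%.

10.28%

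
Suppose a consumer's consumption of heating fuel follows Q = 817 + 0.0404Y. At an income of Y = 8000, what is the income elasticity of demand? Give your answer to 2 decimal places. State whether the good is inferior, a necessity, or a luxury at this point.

At Y = 8000: Q = 1140.200.
dQ/dY = 0.0404.
η = (dQ/dY)·(Y/Q) = 0.0404 × (8000/1140.200) = 0.28.
Since 0 < η < 1, the good is a necessity.

0.28 (necessity)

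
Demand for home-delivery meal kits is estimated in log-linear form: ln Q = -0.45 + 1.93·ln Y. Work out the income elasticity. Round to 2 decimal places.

In a log-linear demand, the coefficient on ln Y is the income elasticity.
So η = 1.93.

1.93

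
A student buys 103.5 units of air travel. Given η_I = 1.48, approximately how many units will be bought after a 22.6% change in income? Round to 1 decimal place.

%ΔQ ≈ η × %ΔI = 1.48 × 22.6% = 33.448%.
New Q ≈ 103.5 × (1 + 0.33448) = 138.1.

138.1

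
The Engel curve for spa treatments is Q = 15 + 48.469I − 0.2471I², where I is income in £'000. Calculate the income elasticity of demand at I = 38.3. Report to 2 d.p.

At I = 38.3: Q = 1508.8942.
dQ/dI = 48.469 − 0.4942I = 29.54114.
η = (dQ/dI)·(I/Q) = 29.54114 × (38.3/1508.8942) = 0.75.

0.75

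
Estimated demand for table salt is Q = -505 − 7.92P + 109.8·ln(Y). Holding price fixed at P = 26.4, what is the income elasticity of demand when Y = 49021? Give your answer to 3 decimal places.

0.233

At P = 26.4, Y = 49021: Q = 471.752.
Holding P constant, ∂Q/∂Y = 109.8/Y = 0.00223986.
η_Y = (∂Q/∂Y)·(Y/Q) = 0.00223986 × (49021/471.752) = 0.233.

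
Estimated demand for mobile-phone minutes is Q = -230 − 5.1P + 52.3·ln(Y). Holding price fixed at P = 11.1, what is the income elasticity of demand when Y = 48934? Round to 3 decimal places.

0.188

At P = 11.1, Y = 48934: Q = 278.137.
Holding P constant, ∂Q/∂Y = 52.3/Y = 0.00106879.
η_Y = (∂Q/∂Y)·(Y/Q) = 0.00106879 × (48934/278.137) = 0.188.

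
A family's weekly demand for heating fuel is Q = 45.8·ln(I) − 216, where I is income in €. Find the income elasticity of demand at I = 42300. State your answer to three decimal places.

At I = 42300: Q = 271.886.
dQ/dI = 45.8/I = 0.00108274 at this income.
η = (dQ/dI)·(I/Q) = 0.00108274 × (42300/271.886) = 0.168.

0.168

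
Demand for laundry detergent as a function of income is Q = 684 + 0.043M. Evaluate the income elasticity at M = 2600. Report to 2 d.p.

At M = 2600: Q = 795.800.
dQ/dM = 0.043.
η = (dQ/dM)·(M/Q) = 0.043 × (2600/795.800) = 0.14.

0.14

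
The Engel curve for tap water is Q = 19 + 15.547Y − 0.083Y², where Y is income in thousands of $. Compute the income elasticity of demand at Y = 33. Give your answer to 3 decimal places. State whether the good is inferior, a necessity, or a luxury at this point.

0.752 (necessity)

At Y = 33: Q = 441.6640.
dQ/dY = 15.547 − 0.166Y = 10.06900.
η = (dQ/dY)·(Y/Q) = 10.06900 × (33/441.6640) = 0.752.
0 < η < 1 ⇒ necessity.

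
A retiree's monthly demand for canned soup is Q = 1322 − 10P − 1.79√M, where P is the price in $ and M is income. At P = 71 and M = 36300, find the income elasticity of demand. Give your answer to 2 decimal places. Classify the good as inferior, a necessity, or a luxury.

At P = 71, M = 36300: Q = 270.959.
Holding P constant, ∂Q/∂M = -1.79/(2√M) = -0.00469753.
η_M = (∂Q/∂M)·(M/Q) = -0.00469753 × (36300/270.959) = -0.63.
Since η < 0, this is an inferior good.

-0.63 (inferior good)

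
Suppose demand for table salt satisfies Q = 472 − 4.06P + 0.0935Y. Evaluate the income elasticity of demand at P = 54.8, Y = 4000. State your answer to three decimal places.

At P = 54.8, Y = 4000: Q = 623.512.
Holding P constant, ∂Q/∂Y = 0.0935.
η_Y = (∂Q/∂Y)·(Y/Q) = 0.0935 × (4000/623.512) = 0.600.

0.600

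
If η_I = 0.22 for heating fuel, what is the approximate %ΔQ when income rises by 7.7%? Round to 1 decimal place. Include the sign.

%ΔQ ≈ η × %ΔI = 0.22 × 7.7% = 1.7%.

1.7%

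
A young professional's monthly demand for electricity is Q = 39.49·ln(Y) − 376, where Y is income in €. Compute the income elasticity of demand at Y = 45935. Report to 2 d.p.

0.82

At Y = 45935: Q = 47.924.
dQ/dY = 39.49/Y = 0.000859693 at this income.
η = (dQ/dY)·(Y/Q) = 0.000859693 × (45935/47.924) = 0.82.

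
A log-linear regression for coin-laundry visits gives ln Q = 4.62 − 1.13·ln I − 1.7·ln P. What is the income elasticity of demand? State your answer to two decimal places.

-1.13

In a log-linear demand, the coefficient on ln I is the income elasticity.
So η = -1.13.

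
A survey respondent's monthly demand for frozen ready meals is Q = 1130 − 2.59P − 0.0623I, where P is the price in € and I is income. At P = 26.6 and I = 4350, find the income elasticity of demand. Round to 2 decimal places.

-0.34

At P = 26.6, I = 4350: Q = 790.101.
Holding P constant, ∂Q/∂I = −0.0623.
η_I = (∂Q/∂I)·(I/Q) = -0.0623 × (4350/790.101) = -0.34.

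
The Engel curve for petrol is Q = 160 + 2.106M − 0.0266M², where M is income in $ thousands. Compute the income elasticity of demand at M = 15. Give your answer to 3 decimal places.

At M = 15: Q = 185.6050.
dQ/dM = 2.106 − 0.0532M = 1.30800.
η = (dQ/dM)·(M/Q) = 1.30800 × (15/185.6050) = 0.106.

0.106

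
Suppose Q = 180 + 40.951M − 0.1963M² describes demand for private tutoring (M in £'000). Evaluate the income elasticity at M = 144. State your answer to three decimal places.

-1.118

At M = 144: Q = 2006.4672.
dQ/dM = 40.951 − 0.3926M = -15.58340.
η = (dQ/dM)·(M/Q) = -15.58340 × (144/2006.4672) = -1.118.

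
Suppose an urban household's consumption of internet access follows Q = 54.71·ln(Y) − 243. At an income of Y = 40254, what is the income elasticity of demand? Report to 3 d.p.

At Y = 40254: Q = 337.088.
dQ/dY = 54.71/Y = 0.00135912 at this income.
η = (dQ/dY)·(Y/Q) = 0.00135912 × (40254/337.088) = 0.162.

0.162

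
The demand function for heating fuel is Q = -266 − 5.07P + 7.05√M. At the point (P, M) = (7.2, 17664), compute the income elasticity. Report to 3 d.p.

0.738

At P = 7.2, M = 17664: Q = 634.483.
Holding P constant, ∂Q/∂M = 7.05/(2√M) = 0.0265225.
η_M = (∂Q/∂M)·(M/Q) = 0.0265225 × (17664/634.483) = 0.738.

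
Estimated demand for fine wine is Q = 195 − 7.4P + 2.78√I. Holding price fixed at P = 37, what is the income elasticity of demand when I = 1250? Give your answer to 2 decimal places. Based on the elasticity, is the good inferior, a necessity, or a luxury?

2.52 (luxury)

At P = 37, I = 1250: Q = 19.488.
Holding P constant, ∂Q/∂I = 2.78/(2√I) = 0.0393151.
η_I = (∂Q/∂I)·(I/Q) = 0.0393151 × (1250/19.488) = 2.52.
Since η > 1, this is a luxury.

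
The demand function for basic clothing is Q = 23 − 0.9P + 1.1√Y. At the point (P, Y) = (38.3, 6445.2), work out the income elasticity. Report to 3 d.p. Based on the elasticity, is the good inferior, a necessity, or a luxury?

0.575 (necessity)

At P = 38.3, Y = 6445.2: Q = 76.840.
Holding P constant, ∂Q/∂Y = 1.1/(2√Y) = 0.00685085.
η_Y = (∂Q/∂Y)·(Y/Q) = 0.00685085 × (6445.2/76.840) = 0.575.
Since 0 < η < 1, this is a necessity.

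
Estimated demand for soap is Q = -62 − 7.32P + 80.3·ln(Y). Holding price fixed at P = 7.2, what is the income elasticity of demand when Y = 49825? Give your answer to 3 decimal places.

At P = 7.2, Y = 49825: Q = 753.843.
Holding P constant, ∂Q/∂Y = 80.3/Y = 0.00161164.
η_Y = (∂Q/∂Y)·(Y/Q) = 0.00161164 × (49825/753.843) = 0.107.

0.107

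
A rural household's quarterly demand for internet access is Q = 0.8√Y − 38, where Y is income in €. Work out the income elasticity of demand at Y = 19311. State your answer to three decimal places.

At Y = 19311: Q = 73.171.
dQ/dY = 0.8/(2√Y) = 0.00287844 at this income.
η = (dQ/dY)·(Y/Q) = 0.00287844 × (19311/73.171) = 0.760.

0.760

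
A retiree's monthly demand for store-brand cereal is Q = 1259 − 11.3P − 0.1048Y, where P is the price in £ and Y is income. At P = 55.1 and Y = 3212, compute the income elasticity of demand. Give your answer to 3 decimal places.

At P = 55.1, Y = 3212: Q = 299.752.
Holding P constant, ∂Q/∂Y = −0.1048.
η_Y = (∂Q/∂Y)·(Y/Q) = -0.1048 × (3212/299.752) = -1.123.

-1.123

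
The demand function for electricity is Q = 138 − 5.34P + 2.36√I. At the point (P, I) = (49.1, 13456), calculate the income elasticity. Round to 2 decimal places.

At P = 49.1, I = 13456: Q = 149.566.
Holding P constant, ∂Q/∂I = 2.36/(2√I) = 0.0101724.
η_I = (∂Q/∂I)·(I/Q) = 0.0101724 × (13456/149.566) = 0.92.

0.92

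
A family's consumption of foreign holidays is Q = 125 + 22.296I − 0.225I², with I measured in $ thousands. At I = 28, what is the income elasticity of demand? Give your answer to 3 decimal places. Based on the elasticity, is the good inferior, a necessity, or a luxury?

At I = 28: Q = 572.8880.
dQ/dI = 22.296 − 0.45I = 9.69600.
η = (dQ/dI)·(I/Q) = 9.69600 × (28/572.8880) = 0.474.
0 < η < 1 ⇒ necessity.

0.474 (necessity)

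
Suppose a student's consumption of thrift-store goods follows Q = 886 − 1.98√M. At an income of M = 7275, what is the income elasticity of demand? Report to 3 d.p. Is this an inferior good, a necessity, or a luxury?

-0.118 (inferior good)

At M = 7275: Q = 717.119.
dQ/dM = -1.98/(2√M) = -0.011607 at this income.
η = (dQ/dM)·(M/Q) = -0.011607 × (7275/717.119) = -0.118.
Since η < 0, the good is an inferior good.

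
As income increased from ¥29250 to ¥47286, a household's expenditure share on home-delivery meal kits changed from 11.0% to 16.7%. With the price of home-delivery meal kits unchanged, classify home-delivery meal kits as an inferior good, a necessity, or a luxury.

The budget share rises as income rises, so η > 1.

luxury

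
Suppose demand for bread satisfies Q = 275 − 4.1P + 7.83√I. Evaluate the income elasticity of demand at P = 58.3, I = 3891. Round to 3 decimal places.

At P = 58.3, I = 3891: Q = 524.389.
Holding P constant, ∂Q/∂I = 7.83/(2√I) = 0.0627626.
η_I = (∂Q/∂I)·(I/Q) = 0.0627626 × (3891/524.389) = 0.466.

0.466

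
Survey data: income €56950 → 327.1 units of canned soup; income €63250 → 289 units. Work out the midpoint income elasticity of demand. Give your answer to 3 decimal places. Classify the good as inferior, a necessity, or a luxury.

-1.180 (inferior good)

ΔQ = 289 − 327.1 = -38.1; midpoint Q̄ = (327.1 + 289)/2 = 308.05.
ΔI = 63250 − 56950 = 6300; midpoint Ī = (56950 + 63250)/2 = 60100.
η = (ΔQ/Q̄) ÷ (ΔI/Ī) = (-38.1/308.05) ÷ (6300/60100) = -1.180.
η < 0 ⇒ inferior good.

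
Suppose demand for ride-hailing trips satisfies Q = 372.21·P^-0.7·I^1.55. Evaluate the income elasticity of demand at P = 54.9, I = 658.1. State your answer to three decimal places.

1.550

For a multiplicative demand Q = A·P^α·I^β, the income elasticity is β everywhere.
Here β = 1.55, so η = 1.550.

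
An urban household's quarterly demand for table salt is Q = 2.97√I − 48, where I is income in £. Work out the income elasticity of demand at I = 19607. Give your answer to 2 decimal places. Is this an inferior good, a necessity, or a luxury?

At I = 19607: Q = 367.874.
dQ/dI = 2.97/(2√I) = 0.0106052 at this income.
η = (dQ/dI)·(I/Q) = 0.0106052 × (19607/367.874) = 0.57.
Since 0 < η < 1, the good is a necessity.

0.57 (necessity)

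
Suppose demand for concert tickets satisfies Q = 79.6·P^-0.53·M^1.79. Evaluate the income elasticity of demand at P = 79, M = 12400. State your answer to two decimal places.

For a multiplicative demand Q = A·P^α·M^β, the income elasticity is β everywhere.
Here β = 1.79, so η = 1.79.

1.79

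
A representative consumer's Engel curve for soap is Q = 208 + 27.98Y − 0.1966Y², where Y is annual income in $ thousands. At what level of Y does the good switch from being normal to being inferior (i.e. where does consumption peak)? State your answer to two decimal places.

dQ/dY = 27.98 − 0.3932Y.
The good is inferior where dQ/dY < 0. Setting dQ/dY = 0 gives Y = 27.98 / 0.3932 = 71.16.

71.16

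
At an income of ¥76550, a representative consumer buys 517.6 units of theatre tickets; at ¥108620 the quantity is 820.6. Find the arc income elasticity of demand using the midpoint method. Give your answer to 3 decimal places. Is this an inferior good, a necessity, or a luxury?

1.307 (luxury)

ΔQ = 820.6 − 517.6 = 303; midpoint Q̄ = (517.6 + 820.6)/2 = 669.1.
ΔI = 108620 − 76550 = 32070; midpoint Ī = (76550 + 108620)/2 = 92585.
η = (ΔQ/Q̄) ÷ (ΔI/Ī) = (303/669.1) ÷ (32070/92585) = 1.307.
η > 1 ⇒ luxury.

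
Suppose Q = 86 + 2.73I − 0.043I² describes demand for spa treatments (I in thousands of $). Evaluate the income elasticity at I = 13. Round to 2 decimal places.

0.18

At I = 13: Q = 114.2230.
dQ/dI = 2.73 − 0.086I = 1.61200.
η = (dQ/dI)·(I/Q) = 1.61200 × (13/114.2230) = 0.18.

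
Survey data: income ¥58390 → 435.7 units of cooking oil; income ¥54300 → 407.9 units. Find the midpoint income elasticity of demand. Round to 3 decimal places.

0.908

ΔQ = 407.9 − 435.7 = -27.8; midpoint Q̄ = (435.7 + 407.9)/2 = 421.8.
ΔI = 54300 − 58390 = -4090; midpoint Ī = (58390 + 54300)/2 = 56345.
η = (ΔQ/Q̄) ÷ (ΔI/Ī) = (-27.8/421.8) ÷ (-4090/56345) = 0.908.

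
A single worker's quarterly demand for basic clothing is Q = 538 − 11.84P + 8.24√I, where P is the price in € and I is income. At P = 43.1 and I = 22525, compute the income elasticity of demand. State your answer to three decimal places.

At P = 43.1, I = 22525: Q = 1264.382.
Holding P constant, ∂Q/∂I = 8.24/(2√I) = 0.0274514.
η_I = (∂Q/∂I)·(I/Q) = 0.0274514 × (22525/1264.382) = 0.489.

0.489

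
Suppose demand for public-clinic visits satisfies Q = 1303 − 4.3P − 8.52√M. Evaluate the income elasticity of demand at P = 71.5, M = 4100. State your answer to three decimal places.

-0.606

At P = 71.5, M = 4100: Q = 450.004.
Holding P constant, ∂Q/∂M = -8.52/(2√M) = -0.06653.
η_M = (∂Q/∂M)·(M/Q) = -0.06653 × (4100/450.004) = -0.606.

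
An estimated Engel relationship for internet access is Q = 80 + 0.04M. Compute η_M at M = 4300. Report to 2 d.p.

At M = 4300: Q = 252.000.
dQ/dM = 0.04.
η = (dQ/dM)·(M/Q) = 0.04 × (4300/252.000) = 0.68.

0.68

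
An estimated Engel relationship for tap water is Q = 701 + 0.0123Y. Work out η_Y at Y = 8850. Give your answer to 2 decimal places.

At Y = 8850: Q = 809.855.
dQ/dY = 0.0123.
η = (dQ/dY)·(Y/Q) = 0.0123 × (8850/809.855) = 0.13.

0.13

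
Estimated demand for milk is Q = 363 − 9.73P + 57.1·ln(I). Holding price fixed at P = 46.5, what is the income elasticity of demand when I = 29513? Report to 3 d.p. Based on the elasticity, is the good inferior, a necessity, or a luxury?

0.115 (necessity)

At P = 46.5, I = 29513: Q = 498.262.
Holding P constant, ∂Q/∂I = 57.1/I = 0.00193474.
η_I = (∂Q/∂I)·(I/Q) = 0.00193474 × (29513/498.262) = 0.115.
Since 0 < η < 1, this is a necessity.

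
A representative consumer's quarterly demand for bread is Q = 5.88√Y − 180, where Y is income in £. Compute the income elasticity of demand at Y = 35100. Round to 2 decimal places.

0.60

At Y = 35100: Q = 921.618.
dQ/dY = 5.88/(2√Y) = 0.0156926 at this income.
η = (dQ/dY)·(Y/Q) = 0.0156926 × (35100/921.618) = 0.60.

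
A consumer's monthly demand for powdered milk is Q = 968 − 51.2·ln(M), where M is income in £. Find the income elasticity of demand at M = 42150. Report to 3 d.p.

At M = 42150: Q = 422.772.
dQ/dM = -51.2/M = -0.00121471 at this income.
η = (dQ/dM)·(M/Q) = -0.00121471 × (42150/422.772) = -0.121.

-0.121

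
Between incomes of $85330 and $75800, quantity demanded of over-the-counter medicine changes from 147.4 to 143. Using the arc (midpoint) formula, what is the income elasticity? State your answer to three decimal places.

0.256

ΔQ = 143 − 147.4 = -4.4; midpoint Q̄ = (147.4 + 143)/2 = 145.2.
ΔI = 75800 − 85330 = -9530; midpoint Ī = (85330 + 75800)/2 = 80565.
η = (ΔQ/Q̄) ÷ (ΔI/Ī) = (-4.4/145.2) ÷ (-9530/80565) = 0.256.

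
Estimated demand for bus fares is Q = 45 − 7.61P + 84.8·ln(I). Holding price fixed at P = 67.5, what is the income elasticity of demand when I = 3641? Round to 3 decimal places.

0.374

At P = 67.5, I = 3641: Q = 226.686.
Holding P constant, ∂Q/∂I = 84.8/I = 0.0232903.
η_I = (∂Q/∂I)·(I/Q) = 0.0232903 × (3641/226.686) = 0.374.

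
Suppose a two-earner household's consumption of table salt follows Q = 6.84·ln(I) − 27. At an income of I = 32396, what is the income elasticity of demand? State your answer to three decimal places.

0.155

At I = 32396: Q = 44.039.
dQ/dI = 6.84/I = 0.000211137 at this income.
η = (dQ/dI)·(I/Q) = 0.000211137 × (32396/44.039) = 0.155.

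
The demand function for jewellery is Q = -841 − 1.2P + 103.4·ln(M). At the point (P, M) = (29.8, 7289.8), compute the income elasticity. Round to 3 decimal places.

At P = 29.8, M = 7289.8: Q = 42.904.
Holding P constant, ∂Q/∂M = 103.4/M = 0.0141842.
η_M = (∂Q/∂M)·(M/Q) = 0.0141842 × (7289.8/42.904) = 2.410.

2.410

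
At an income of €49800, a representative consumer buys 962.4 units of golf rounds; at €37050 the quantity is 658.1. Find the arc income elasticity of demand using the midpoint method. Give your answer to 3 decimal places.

ΔQ = 658.1 − 962.4 = -304.3; midpoint Q̄ = (962.4 + 658.1)/2 = 810.25.
ΔI = 37050 − 49800 = -12750; midpoint Ī = (49800 + 37050)/2 = 43425.
η = (ΔQ/Q̄) ÷ (ΔI/Ī) = (-304.3/810.25) ÷ (-12750/43425) = 1.279.

1.279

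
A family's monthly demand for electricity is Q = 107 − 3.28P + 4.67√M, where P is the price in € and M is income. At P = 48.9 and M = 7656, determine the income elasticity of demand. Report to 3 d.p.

0.575

At P = 48.9, M = 7656: Q = 355.226.
Holding P constant, ∂Q/∂M = 4.67/(2√M) = 0.0266861.
η_M = (∂Q/∂M)·(M/Q) = 0.0266861 × (7656/355.226) = 0.575.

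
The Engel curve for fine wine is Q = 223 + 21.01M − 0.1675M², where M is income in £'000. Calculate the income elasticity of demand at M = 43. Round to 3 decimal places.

0.348

At M = 43: Q = 816.7225.
dQ/dM = 21.01 − 0.335M = 6.60500.
η = (dQ/dM)·(M/Q) = 6.60500 × (43/816.7225) = 0.348.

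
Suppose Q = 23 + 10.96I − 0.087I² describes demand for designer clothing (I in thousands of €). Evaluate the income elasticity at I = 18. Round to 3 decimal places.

0.734

At I = 18: Q = 192.0920.
dQ/dI = 10.96 − 0.174I = 7.82800.
η = (dQ/dI)·(I/Q) = 7.82800 × (18/192.0920) = 0.734.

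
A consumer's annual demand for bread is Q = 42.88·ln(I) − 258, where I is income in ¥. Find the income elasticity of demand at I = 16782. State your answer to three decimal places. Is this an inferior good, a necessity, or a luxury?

0.269 (necessity)

At I = 16782: Q = 159.139.
dQ/dI = 42.88/I = 0.00255512 at this income.
η = (dQ/dI)·(I/Q) = 0.00255512 × (16782/159.139) = 0.269.
Since 0 < η < 1, the good is a necessity.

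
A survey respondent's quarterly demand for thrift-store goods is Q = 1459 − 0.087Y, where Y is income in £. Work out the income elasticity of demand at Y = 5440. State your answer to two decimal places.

At Y = 5440: Q = 985.720.
dQ/dY = −0.087.
η = (dQ/dY)·(Y/Q) = -0.087 × (5440/985.720) = -0.48.

-0.48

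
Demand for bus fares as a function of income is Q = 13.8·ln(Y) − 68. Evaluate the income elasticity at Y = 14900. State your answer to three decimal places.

At Y = 14900: Q = 64.606.
dQ/dY = 13.8/Y = 0.000926174 at this income.
η = (dQ/dY)·(Y/Q) = 0.000926174 × (14900/64.606) = 0.214.

0.214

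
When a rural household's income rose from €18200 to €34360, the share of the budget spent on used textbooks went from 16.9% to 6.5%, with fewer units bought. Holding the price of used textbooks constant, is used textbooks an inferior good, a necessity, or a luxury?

inferior good

Quantity demanded falls as income rises, so η < 0.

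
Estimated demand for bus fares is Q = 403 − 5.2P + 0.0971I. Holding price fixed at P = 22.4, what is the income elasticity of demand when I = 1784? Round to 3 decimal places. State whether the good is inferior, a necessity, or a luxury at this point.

0.377 (necessity)

At P = 22.4, I = 1784: Q = 459.746.
Holding P constant, ∂Q/∂I = 0.0971.
η_I = (∂Q/∂I)·(I/Q) = 0.0971 × (1784/459.746) = 0.377.
Since 0 < η < 1, this is a necessity.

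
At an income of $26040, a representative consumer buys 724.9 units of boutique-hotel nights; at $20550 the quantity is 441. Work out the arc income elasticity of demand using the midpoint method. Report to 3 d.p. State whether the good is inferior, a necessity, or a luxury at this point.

ΔQ = 441 − 724.9 = -283.9; midpoint Q̄ = (724.9 + 441)/2 = 582.95.
ΔI = 20550 − 26040 = -5490; midpoint Ī = (26040 + 20550)/2 = 23295.
η = (ΔQ/Q̄) ÷ (ΔI/Ī) = (-283.9/582.95) ÷ (-5490/23295) = 2.066.
η > 1 ⇒ luxury.

2.066 (luxury)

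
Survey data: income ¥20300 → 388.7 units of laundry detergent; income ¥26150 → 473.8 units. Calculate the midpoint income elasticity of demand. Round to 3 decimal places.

0.783

ΔQ = 473.8 − 388.7 = 85.1; midpoint Q̄ = (388.7 + 473.8)/2 = 431.25.
ΔI = 26150 − 20300 = 5850; midpoint Ī = (20300 + 26150)/2 = 23225.
η = (ΔQ/Q̄) ÷ (ΔI/Ī) = (85.1/431.25) ÷ (5850/23225) = 0.783.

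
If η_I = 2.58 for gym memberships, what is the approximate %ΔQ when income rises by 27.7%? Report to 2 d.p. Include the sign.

71.47%

%ΔQ ≈ η × %ΔI = 2.58 × 27.7% = 71.47%.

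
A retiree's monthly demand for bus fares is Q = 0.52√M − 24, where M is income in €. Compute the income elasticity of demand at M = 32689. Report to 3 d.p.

At M = 32689: Q = 70.017.
dQ/dM = 0.52/(2√M) = 0.00143805 at this income.
η = (dQ/dM)·(M/Q) = 0.00143805 × (32689/70.017) = 0.671.

0.671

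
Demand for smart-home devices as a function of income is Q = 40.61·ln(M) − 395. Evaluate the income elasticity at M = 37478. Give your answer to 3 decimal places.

At M = 37478: Q = 32.685.
dQ/dM = 40.61/M = 0.00108357 at this income.
η = (dQ/dM)·(M/Q) = 0.00108357 × (37478/32.685) = 1.242.

1.242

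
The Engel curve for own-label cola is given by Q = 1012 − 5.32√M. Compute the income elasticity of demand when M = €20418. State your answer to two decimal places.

At M = 20418: Q = 251.817.
dQ/dM = -5.32/(2√M) = -0.0186155 at this income.
η = (dQ/dM)·(M/Q) = -0.0186155 × (20418/251.817) = -1.51.

-1.51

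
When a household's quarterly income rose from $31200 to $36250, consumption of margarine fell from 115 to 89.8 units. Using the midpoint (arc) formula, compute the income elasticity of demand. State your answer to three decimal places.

ΔQ = 89.8 − 115 = -25.2; midpoint Q̄ = (115 + 89.8)/2 = 102.4.
ΔI = 36250 − 31200 = 5050; midpoint Ī = (31200 + 36250)/2 = 33725.
η = (ΔQ/Q̄) ÷ (ΔI/Ī) = (-25.2/102.4) ÷ (5050/33725) = -1.643.

-1.643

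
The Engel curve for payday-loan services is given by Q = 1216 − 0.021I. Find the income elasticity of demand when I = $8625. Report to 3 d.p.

-0.175

At I = 8625: Q = 1034.875.
dQ/dI = −0.021.
η = (dQ/dI)·(I/Q) = -0.021 × (8625/1034.875) = -0.175.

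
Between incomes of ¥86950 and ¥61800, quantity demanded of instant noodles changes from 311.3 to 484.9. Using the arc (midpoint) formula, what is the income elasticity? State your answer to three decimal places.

-1.290

ΔQ = 484.9 − 311.3 = 173.6; midpoint Q̄ = (311.3 + 484.9)/2 = 398.1.
ΔI = 61800 − 86950 = -25150; midpoint Ī = (86950 + 61800)/2 = 74375.
η = (ΔQ/Q̄) ÷ (ΔI/Ī) = (173.6/398.1) ÷ (-25150/74375) = -1.290.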